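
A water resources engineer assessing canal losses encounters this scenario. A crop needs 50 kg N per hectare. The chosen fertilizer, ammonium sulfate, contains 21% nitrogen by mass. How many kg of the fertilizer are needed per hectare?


Rate = N_required / (N_content / 100)
     = 50 / (21 / 100)
     = 50 / 0.21
     = 238.10 kg/ha


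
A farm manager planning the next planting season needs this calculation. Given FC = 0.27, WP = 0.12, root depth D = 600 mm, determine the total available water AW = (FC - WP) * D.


AW = (FC - WP) * D
   = (0.27 - 0.12) * 600
   = 0.15 * 600
   = 90 mm


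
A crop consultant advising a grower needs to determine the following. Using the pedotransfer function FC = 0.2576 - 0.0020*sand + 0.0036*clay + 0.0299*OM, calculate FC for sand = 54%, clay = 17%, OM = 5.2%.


FC = 0.2576 - 0.0020*54 + 0.0036*17 + 0.0299*5.2
   = 0.2576 - 0.1080 + 0.0612 + 0.1555
   = 0.3663


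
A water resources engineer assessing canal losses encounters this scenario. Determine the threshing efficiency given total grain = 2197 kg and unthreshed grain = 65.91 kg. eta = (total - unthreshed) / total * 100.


eta = (total - unthreshed) / total * 100
    = (2197 - 65.91) / 2197 * 100
    = 2131.09 / 2197 * 100
    = 97%


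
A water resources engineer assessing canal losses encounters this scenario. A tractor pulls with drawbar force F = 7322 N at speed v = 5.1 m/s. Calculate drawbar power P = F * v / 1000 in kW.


P = F * v / 1000
  = 7322 * 5.1 / 1000
  = 37342.20 / 1000
  = 37.34 kW


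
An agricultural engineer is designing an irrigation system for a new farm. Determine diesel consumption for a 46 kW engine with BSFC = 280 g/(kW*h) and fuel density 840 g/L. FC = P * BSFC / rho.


FC = P * BSFC / rho_fuel
   = 46 * 280 / 840
   = 12880 / 840
   = 15.33 L/h


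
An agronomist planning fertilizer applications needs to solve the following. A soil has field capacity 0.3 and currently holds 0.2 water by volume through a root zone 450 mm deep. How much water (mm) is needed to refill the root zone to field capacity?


SMD = (FC - theta) * D
    = (0.3 - 0.2) * 450
    = 0.100 * 450
    = 45 mm


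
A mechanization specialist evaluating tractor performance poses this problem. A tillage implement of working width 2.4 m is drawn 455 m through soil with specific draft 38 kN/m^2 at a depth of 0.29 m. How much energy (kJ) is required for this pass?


E = k * d * w * L
  = 38 * 0.29 * 2.4 * 455
  = 12033.84 kJ


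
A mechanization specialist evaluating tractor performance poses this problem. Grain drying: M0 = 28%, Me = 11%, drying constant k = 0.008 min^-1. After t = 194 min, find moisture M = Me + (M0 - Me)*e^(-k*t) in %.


M = Me + (M0 - Me) * e^(-k*t)
  = 11 + (28 - 11) * e^(-0.008*194)
  = 11 + 17 * e^(-1.552)
  = 11 + 17 * 0.21182
  = 11 + 3.6010
  = 14.60%


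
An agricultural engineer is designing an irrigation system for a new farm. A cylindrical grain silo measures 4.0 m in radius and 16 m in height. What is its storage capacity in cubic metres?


V = pi * r^2 * h
  = pi * 4.0^2 * 16
  = pi * 16 * 16
  = 804.25 m^3


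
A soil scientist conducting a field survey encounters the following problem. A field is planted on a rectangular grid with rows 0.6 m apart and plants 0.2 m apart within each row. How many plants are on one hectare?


D = 10000 / (row_sp * plant_sp)
  = 10000 / (0.6 * 0.2)
  = 10000 / 0.1200
  = 83333.33 plants/ha


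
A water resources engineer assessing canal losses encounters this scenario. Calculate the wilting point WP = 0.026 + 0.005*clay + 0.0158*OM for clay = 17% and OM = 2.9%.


WP = 0.026 + 0.005*17 + 0.0158*2.9
   = 0.026 + 0.0850 + 0.0458
   = 0.1568


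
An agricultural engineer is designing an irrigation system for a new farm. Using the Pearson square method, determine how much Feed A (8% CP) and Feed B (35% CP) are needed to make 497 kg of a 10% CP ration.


parts_A = CP_b - target = 35 - 10 = 25
parts_B = target - CP_a = 10 - 8 = 2
total_parts = 25 + 2 = 27
Feed A = 497 * 25 / 27 = 460.19 kg
Feed B = 497 * 2 / 27 = 36.81 kg

460.19 kg


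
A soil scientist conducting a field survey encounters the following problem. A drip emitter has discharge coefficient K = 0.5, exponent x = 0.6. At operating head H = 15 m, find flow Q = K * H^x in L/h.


Q = K * H^x
  = 0.5 * 15^0.6
  = 0.5 * 5.0776
  = 2.54 L/h


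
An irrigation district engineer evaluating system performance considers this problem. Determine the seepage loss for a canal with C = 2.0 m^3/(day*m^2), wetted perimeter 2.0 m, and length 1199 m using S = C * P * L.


S = C * P * L
  = 2.0 * 2.0 * 1199
  = 4796 m^3/day


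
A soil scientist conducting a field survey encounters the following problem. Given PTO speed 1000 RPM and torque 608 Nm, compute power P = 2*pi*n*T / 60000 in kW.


P = 2*pi*n*T / 60000
  = 2*pi * 1000 * 608 / 60000
  = 3820176.67 / 60000
  = 63.67 kW


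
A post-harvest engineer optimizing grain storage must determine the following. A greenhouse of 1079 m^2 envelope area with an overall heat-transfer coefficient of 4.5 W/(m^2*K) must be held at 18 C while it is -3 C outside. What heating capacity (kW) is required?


dT = 18 - (-3) = 21 K
Q = U * A * dT
  = 4.5 * 1079 * 21
  = 101965.50 W = 101.97 kW


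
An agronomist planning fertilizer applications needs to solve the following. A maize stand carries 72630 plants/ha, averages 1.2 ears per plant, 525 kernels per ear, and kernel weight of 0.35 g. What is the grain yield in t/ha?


Y = density * ears * kernels * kw
  = 72630 * 1.2 * 525 * 0.35 g/ha
  = 16014915.00 g/ha
  = 16014.92 kg/ha = 16.01 t/ha


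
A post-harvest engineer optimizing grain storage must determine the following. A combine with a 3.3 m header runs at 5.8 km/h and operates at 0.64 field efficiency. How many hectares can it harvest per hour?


C = w * v * eta_f / 10
  = 3.3 * 5.8 * 0.64 / 10
  = 12.25 / 10
  = 1.22 ha/h


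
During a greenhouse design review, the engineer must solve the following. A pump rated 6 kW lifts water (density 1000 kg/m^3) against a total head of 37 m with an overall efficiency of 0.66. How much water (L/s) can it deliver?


Q = (P * 1000 * eta) / (rho * g * H)
  = (6 * 1000 * 0.66) / (1000 * 9.81 * 37)
  = 3960 / 362970
  = 0.01091 m^3/s = 10.91 L/s


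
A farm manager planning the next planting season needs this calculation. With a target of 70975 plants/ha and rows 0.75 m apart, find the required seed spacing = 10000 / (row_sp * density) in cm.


spacing = 10000 / (row_sp * density)
        = 10000 / (0.75 * 70975)
        = 10000 / 53231.25
        = 0.18786 m = 18.79 cm


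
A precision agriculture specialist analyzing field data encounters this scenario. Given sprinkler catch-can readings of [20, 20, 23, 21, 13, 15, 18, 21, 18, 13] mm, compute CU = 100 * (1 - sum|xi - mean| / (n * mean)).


xbar = 182 / 10 = 18.200
sum|xi - xbar| = 28
CU = 100 * (1 - 28 / (10 * 18.200))
   = 100 * (1 - 0.1538)
   = 84.62%


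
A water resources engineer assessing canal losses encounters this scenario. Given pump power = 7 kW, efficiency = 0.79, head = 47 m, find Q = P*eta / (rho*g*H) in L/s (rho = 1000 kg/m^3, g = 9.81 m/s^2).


Q = (P * 1000 * eta) / (rho * g * H)
  = (7 * 1000 * 0.79) / (1000 * 9.81 * 47)
  = 5530 / 461070
  = 0.01199 m^3/s = 11.99 L/s


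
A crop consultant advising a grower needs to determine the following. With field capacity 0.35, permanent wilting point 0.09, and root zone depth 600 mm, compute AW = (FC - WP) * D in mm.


AW = (FC - WP) * D
   = (0.35 - 0.09) * 600
   = 0.26 * 600
   = 156 mm


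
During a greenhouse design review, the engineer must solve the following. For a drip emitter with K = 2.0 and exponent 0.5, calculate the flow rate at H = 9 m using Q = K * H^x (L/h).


Q = K * H^x
  = 2.0 * 9^0.5
  = 2.0 * 3
  = 6 L/h


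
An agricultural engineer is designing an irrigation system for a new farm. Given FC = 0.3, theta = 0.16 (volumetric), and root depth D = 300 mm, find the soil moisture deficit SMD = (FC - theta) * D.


SMD = (FC - theta) * D
    = (0.3 - 0.16) * 300
    = 0.140 * 300
    = 42 mm


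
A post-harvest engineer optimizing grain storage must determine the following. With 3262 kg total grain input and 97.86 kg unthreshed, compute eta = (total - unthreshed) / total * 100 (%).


eta = (total - unthreshed) / total * 100
    = (3262 - 97.86) / 3262 * 100
    = 3164.14 / 3262 * 100
    = 97%


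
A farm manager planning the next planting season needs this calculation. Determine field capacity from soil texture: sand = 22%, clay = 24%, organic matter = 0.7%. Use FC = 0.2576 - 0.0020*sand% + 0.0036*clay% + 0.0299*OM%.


FC = 0.2576 - 0.0020*22 + 0.0036*24 + 0.0299*0.7
   = 0.2576 - 0.0440 + 0.0864 + 0.0209
   = 0.3209


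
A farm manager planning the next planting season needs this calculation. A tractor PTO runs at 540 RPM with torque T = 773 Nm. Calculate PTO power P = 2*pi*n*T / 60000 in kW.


P = 2*pi*n*T / 60000
  = 2*pi * 540 * 773 / 60000
  = 2622727.21 / 60000
  = 43.71 kW


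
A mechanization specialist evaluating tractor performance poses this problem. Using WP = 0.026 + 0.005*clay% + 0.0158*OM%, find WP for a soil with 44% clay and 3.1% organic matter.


WP = 0.026 + 0.005*44 + 0.0158*3.1
   = 0.026 + 0.2200 + 0.0490
   = 0.2950


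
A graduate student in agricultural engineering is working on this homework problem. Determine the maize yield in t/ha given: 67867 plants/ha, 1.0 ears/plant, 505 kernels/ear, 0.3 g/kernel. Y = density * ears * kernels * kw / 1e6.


Y = density * ears * kernels * kw
  = 67867 * 1.0 * 505 * 0.3 g/ha
  = 10281850.50 g/ha
  = 10281.85 kg/ha = 10.28 t/ha


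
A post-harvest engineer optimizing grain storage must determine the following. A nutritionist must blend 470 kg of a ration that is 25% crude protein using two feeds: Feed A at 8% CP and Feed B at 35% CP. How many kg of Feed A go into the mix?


parts_A = CP_b - target = 35 - 25 = 10
parts_B = target - CP_a = 25 - 8 = 17
total_parts = 10 + 17 = 27
Feed A = 470 * 10 / 27 = 174.07 kg
Feed B = 470 * 17 / 27 = 295.93 kg

174.07 kg


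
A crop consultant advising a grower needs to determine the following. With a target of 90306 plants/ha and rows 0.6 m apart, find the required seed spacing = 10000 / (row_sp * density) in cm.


spacing = 10000 / (row_sp * density)
        = 10000 / (0.6 * 90306)
        = 10000 / 54183.60
        = 0.18456 m = 18.46 cm


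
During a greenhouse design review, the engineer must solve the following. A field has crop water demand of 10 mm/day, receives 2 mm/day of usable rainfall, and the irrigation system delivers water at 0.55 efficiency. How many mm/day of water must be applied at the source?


IWR = (ETc - Pe) / Ea
    = (10 - 2) / 0.55
    = 8 / 0.55
    = 14.55 mm/day


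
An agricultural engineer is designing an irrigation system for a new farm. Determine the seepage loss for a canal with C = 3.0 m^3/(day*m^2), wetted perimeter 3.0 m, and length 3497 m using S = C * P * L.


S = C * P * L
  = 3.0 * 3.0 * 3497
  = 31473 m^3/day


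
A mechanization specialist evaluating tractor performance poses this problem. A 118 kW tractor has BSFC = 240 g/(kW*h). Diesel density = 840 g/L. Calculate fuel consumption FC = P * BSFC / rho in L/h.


FC = P * BSFC / rho_fuel
   = 118 * 240 / 840
   = 28320 / 840
   = 33.71 L/h


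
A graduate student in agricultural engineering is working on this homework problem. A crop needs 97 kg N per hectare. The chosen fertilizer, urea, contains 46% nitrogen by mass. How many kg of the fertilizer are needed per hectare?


Rate = N_required / (N_content / 100)
     = 97 / (46 / 100)
     = 97 / 0.46
     = 210.87 kg/ha


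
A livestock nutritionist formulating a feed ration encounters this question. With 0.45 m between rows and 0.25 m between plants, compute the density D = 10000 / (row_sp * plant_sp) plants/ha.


D = 10000 / (row_sp * plant_sp)
  = 10000 / (0.45 * 0.25)
  = 10000 / 0.1125
  = 88888.89 plants/ha


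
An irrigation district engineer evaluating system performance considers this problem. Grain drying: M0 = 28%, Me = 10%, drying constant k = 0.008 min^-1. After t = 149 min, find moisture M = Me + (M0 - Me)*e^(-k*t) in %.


M = Me + (M0 - Me) * e^(-k*t)
  = 10 + (28 - 10) * e^(-0.008*149)
  = 10 + 18 * e^(-1.192)
  = 10 + 18 * 0.30361
  = 10 + 5.4650
  = 15.47%


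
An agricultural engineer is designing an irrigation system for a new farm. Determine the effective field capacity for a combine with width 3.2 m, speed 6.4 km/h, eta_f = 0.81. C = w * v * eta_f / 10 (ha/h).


C = w * v * eta_f / 10
  = 3.2 * 6.4 * 0.81 / 10
  = 16.59 / 10
  = 1.66 ha/h


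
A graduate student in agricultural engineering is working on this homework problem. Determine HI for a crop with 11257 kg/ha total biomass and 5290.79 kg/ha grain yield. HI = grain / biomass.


HI = grain_yield / biomass
   = 5290.79 / 11257
   = 0.47


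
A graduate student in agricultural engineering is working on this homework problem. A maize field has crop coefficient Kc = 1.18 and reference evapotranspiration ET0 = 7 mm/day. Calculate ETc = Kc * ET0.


ETc = Kc * ET0
    = 1.18 * 7
    = 8.26 mm/day


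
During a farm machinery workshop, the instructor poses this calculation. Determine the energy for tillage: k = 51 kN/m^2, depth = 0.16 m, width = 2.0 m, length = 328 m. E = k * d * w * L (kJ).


E = k * d * w * L
  = 51 * 0.16 * 2.0 * 328
  = 5352.96 kJ


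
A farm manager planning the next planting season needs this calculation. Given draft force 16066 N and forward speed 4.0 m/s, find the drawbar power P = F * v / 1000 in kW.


P = F * v / 1000
  = 16066 * 4.0 / 1000
  = 64264 / 1000
  = 64.26 kW


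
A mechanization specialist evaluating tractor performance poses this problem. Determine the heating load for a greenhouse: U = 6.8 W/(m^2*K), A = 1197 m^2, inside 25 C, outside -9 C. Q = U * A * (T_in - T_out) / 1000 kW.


dT = 25 - (-9) = 34 K
Q = U * A * dT
  = 6.8 * 1197 * 34
  = 276746.40 W = 276.75 kW


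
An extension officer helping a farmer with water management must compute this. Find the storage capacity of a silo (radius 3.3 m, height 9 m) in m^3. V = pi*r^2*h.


V = pi * r^2 * h
  = pi * 3.3^2 * 9
  = pi * 10.89 * 9
  = 307.91 m^3


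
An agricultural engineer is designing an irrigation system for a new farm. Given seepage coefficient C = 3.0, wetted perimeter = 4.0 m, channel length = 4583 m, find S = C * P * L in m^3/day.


S = C * P * L
  = 3.0 * 4.0 * 4583
  = 54996 m^3/day


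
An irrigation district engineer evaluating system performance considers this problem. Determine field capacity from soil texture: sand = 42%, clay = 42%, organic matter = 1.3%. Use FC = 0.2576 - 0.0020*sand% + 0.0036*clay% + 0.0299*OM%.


FC = 0.2576 - 0.0020*42 + 0.0036*42 + 0.0299*1.3
   = 0.2576 - 0.0840 + 0.1512 + 0.0389
   = 0.3637


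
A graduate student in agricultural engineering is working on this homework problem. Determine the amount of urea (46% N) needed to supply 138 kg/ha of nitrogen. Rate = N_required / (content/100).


Rate = N_required / (N_content / 100)
     = 138 / (46 / 100)
     = 138 / 0.46
     = 300 kg/ha


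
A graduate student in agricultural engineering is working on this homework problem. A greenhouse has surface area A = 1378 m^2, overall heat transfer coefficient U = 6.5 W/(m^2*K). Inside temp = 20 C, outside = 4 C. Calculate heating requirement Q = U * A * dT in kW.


dT = 20 - (4) = 16 K
Q = U * A * dT
  = 6.5 * 1378 * 16
  = 143312 W = 143.31 kW


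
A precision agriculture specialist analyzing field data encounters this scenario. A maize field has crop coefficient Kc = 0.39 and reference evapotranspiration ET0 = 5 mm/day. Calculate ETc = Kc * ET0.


ETc = Kc * ET0
    = 0.39 * 5
    = 1.95 mm/day


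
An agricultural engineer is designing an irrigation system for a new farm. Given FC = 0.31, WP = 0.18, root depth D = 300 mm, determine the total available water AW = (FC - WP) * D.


AW = (FC - WP) * D
   = (0.31 - 0.18) * 300
   = 0.13 * 300
   = 39 mm


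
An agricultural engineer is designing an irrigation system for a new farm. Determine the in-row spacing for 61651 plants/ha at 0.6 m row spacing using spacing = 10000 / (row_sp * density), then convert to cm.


spacing = 10000 / (row_sp * density)
        = 10000 / (0.6 * 61651)
        = 10000 / 36990.60
        = 0.27034 m = 27.03 cm


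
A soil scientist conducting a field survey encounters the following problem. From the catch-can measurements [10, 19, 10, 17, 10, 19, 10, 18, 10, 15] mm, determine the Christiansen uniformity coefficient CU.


xbar = 138 / 10 = 13.800
sum|xi - xbar| = 38
CU = 100 * (1 - 38 / (10 * 13.800))
   = 100 * (1 - 0.2754)
   = 72.46%


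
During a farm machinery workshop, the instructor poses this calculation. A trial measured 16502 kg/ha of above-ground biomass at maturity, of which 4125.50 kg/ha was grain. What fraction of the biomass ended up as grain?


HI = grain_yield / biomass
   = 4125.50 / 16502
   = 0.25


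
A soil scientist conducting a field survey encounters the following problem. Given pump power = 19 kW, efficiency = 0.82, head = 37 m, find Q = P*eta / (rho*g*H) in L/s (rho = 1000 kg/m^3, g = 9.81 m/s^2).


Q = (P * 1000 * eta) / (rho * g * H)
  = (19 * 1000 * 0.82) / (1000 * 9.81 * 37)
  = 15580 / 362970
  = 0.04292 m^3/s = 42.92 L/s


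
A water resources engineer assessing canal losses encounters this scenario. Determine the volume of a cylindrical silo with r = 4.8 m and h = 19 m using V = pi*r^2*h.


V = pi * r^2 * h
  = pi * 4.8^2 * 19
  = pi * 23.04 * 19
  = 1375.26 m^3


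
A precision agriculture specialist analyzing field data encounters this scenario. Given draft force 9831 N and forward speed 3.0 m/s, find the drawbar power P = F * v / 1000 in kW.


P = F * v / 1000
  = 9831 * 3.0 / 1000
  = 29493 / 1000
  = 29.49 kW


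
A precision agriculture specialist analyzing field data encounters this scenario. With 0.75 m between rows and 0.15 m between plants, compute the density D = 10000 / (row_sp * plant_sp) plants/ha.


D = 10000 / (row_sp * plant_sp)
  = 10000 / (0.75 * 0.15)
  = 10000 / 0.1125
  = 88888.89 plants/ha


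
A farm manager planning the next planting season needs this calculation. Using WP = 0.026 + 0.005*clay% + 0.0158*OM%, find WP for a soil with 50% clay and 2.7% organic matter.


WP = 0.026 + 0.005*50 + 0.0158*2.7
   = 0.026 + 0.2500 + 0.0427
   = 0.3187


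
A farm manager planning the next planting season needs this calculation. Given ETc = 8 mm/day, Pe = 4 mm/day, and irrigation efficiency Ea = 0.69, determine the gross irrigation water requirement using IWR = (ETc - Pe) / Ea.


IWR = (ETc - Pe) / Ea
    = (8 - 4) / 0.69
    = 4 / 0.69
    = 5.80 mm/day


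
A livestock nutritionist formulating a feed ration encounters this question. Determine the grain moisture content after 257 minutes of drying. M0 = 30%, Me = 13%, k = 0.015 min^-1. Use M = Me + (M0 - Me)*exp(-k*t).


M = Me + (M0 - Me) * e^(-k*t)
  = 13 + (30 - 13) * e^(-0.015*257)
  = 13 + 17 * e^(-3.855)
  = 13 + 17 * 0.02117
  = 13 + 0.3600
  = 13.36%


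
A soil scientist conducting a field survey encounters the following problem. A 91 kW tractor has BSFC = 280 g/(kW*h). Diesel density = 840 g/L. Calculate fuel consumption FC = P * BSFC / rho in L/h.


FC = P * BSFC / rho_fuel
   = 91 * 280 / 840
   = 25480 / 840
   = 30.33 L/h


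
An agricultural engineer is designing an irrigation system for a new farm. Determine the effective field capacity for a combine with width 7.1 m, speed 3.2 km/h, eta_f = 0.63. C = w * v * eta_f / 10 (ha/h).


C = w * v * eta_f / 10
  = 7.1 * 3.2 * 0.63 / 10
  = 14.31 / 10
  = 1.43 ha/h


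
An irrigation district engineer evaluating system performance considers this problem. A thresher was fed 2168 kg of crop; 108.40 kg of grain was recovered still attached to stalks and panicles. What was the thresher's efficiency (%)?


eta = (total - unthreshed) / total * 100
    = (2168 - 108.40) / 2168 * 100
    = 2059.60 / 2168 * 100
    = 95%


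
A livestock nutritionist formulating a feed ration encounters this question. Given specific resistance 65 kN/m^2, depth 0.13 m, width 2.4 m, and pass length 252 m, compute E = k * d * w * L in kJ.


E = k * d * w * L
  = 65 * 0.13 * 2.4 * 252
  = 5110.56 kJ


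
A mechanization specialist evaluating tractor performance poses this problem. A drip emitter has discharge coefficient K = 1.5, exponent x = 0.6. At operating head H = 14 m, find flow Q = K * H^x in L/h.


Q = K * H^x
  = 1.5 * 14^0.6
  = 1.5 * 4.8717
  = 7.31 L/h


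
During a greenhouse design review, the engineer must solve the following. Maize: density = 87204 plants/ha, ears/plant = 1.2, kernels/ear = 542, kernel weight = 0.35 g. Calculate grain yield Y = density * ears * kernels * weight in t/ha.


Y = density * ears * kernels * kw
  = 87204 * 1.2 * 542 * 0.35 g/ha
  = 19851118.56 g/ha
  = 19851.12 kg/ha = 19.85 t/ha


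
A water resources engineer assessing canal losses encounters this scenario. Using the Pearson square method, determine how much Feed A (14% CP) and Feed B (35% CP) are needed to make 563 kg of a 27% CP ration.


parts_A = CP_b - target = 35 - 27 = 8
parts_B = target - CP_a = 27 - 14 = 13
total_parts = 8 + 13 = 21
Feed A = 563 * 8 / 21 = 214.48 kg
Feed B = 563 * 13 / 21 = 348.52 kg

214.48 kg


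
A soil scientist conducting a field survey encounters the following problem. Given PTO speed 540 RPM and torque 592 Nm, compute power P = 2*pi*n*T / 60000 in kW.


P = 2*pi*n*T / 60000
  = 2*pi * 540 * 592 / 60000
  = 2008608.68 / 60000
  = 33.48 kW


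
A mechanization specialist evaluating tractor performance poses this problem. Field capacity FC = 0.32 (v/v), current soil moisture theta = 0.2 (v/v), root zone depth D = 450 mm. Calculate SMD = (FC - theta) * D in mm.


SMD = (FC - theta) * D
    = (0.32 - 0.2) * 450
    = 0.120 * 450
    = 54 mm


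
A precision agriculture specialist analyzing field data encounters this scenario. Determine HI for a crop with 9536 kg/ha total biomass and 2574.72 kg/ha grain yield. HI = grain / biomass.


HI = grain_yield / biomass
   = 2574.72 / 9536
   = 0.27


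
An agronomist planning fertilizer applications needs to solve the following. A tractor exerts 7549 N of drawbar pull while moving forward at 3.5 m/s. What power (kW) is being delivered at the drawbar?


P = F * v / 1000
  = 7549 * 3.5 / 1000
  = 26421.50 / 1000
  = 26.42 kW


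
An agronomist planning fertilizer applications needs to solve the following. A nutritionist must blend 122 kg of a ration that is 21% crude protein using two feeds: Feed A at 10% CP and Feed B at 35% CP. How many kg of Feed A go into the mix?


parts_A = CP_b - target = 35 - 21 = 14
parts_B = target - CP_a = 21 - 10 = 11
total_parts = 14 + 11 = 25
Feed A = 122 * 14 / 25 = 68.32 kg
Feed B = 122 * 11 / 25 = 53.68 kg

68.32 kg


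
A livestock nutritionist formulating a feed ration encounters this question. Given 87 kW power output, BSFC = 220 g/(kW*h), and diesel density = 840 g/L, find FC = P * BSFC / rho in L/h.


FC = P * BSFC / rho_fuel
   = 87 * 220 / 840
   = 19140 / 840
   = 22.79 L/h


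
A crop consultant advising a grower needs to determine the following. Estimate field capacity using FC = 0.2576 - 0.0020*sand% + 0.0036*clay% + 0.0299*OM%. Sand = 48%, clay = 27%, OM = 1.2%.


FC = 0.2576 - 0.0020*48 + 0.0036*27 + 0.0299*1.2
   = 0.2576 - 0.0960 + 0.0972 + 0.0359
   = 0.2947


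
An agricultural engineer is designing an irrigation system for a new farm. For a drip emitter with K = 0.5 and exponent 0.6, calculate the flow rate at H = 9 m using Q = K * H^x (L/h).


Q = K * H^x
  = 0.5 * 9^0.6
  = 0.5 * 3.7372
  = 1.87 L/h


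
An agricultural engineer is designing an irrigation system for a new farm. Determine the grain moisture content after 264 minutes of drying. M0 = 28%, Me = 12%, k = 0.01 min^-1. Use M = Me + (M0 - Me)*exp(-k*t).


M = Me + (M0 - Me) * e^(-k*t)
  = 12 + (28 - 12) * e^(-0.01*264)
  = 12 + 16 * e^(-2.640)
  = 12 + 16 * 0.07136
  = 12 + 1.1418
  = 13.14%


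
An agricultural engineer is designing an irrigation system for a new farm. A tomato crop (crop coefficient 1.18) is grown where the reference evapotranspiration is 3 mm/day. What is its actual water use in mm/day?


ETc = Kc * ET0
    = 1.18 * 3
    = 3.54 mm/day


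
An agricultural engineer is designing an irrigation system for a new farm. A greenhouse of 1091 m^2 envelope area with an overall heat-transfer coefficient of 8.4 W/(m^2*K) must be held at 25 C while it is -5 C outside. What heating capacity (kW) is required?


dT = 25 - (-5) = 30 K
Q = U * A * dT
  = 8.4 * 1091 * 30
  = 274932 W = 274.93 kW


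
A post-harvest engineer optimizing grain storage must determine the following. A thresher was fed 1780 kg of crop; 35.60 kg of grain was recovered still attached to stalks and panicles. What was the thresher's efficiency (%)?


eta = (total - unthreshed) / total * 100
    = (1780 - 35.60) / 1780 * 100
    = 1744.40 / 1780 * 100
    = 98%


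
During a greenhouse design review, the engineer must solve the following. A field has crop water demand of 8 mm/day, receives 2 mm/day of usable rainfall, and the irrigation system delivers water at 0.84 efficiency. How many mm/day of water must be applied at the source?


IWR = (ETc - Pe) / Ea
    = (8 - 2) / 0.84
    = 6 / 0.84
    = 7.14 mm/day


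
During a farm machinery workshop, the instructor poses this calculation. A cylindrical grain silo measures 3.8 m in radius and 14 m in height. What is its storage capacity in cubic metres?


V = pi * r^2 * h
  = pi * 3.8^2 * 14
  = pi * 14.44 * 14
  = 635.10 m^3


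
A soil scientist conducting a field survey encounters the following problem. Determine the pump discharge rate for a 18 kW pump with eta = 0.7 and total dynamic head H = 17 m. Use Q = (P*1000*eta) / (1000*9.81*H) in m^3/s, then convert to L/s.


Q = (P * 1000 * eta) / (rho * g * H)
  = (18 * 1000 * 0.7) / (1000 * 9.81 * 17)
  = 12600 / 166770
  = 0.07555 m^3/s = 75.55 L/s


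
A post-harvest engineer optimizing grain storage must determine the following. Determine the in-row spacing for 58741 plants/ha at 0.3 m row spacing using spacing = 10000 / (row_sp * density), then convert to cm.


spacing = 10000 / (row_sp * density)
        = 10000 / (0.3 * 58741)
        = 10000 / 17622.30
        = 0.56746 m = 56.75 cm


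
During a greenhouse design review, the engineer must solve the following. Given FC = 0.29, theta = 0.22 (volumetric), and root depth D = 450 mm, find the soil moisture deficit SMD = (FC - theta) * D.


SMD = (FC - theta) * D
    = (0.29 - 0.22) * 450
    = 0.070 * 450
    = 31.50 mm


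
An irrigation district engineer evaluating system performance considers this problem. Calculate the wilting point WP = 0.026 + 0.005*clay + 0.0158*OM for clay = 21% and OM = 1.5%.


WP = 0.026 + 0.005*21 + 0.0158*1.5
   = 0.026 + 0.1050 + 0.0237
   = 0.1547


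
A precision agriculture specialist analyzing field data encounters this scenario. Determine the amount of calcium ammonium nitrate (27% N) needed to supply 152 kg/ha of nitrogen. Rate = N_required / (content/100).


Rate = N_required / (N_content / 100)
     = 152 / (27 / 100)
     = 152 / 0.27
     = 562.96 kg/ha


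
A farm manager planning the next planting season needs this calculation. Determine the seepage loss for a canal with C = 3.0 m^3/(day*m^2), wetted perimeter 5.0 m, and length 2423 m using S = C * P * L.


S = C * P * L
  = 3.0 * 5.0 * 2423
  = 36345 m^3/day


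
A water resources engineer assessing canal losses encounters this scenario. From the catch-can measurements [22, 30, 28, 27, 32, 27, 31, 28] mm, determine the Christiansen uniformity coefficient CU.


xbar = 225 / 8 = 28.125
sum|xi - xbar| = 17.250
CU = 100 * (1 - 17.250 / (8 * 28.125))
   = 100 * (1 - 0.0767)
   = 92.33%


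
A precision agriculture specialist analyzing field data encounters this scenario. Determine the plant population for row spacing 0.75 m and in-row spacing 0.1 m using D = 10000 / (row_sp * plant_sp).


D = 10000 / (row_sp * plant_sp)
  = 10000 / (0.75 * 0.1)
  = 10000 / 0.0750
  = 133333.33 plants/ha


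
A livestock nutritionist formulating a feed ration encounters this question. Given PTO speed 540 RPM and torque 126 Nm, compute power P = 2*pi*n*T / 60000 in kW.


P = 2*pi*n*T / 60000
  = 2*pi * 540 * 126 / 60000
  = 427507.93 / 60000
  = 7.13 kW


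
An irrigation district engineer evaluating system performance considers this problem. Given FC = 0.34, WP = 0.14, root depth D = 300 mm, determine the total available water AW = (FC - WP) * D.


AW = (FC - WP) * D
   = (0.34 - 0.14) * 300
   = 0.20 * 300
   = 60 mm


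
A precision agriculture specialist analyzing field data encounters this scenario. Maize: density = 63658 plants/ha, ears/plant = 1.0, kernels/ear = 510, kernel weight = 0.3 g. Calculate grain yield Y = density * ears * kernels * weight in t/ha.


Y = density * ears * kernels * kw
  = 63658 * 1.0 * 510 * 0.3 g/ha
  = 9739674 g/ha
  = 9739.67 kg/ha = 9.74 t/ha


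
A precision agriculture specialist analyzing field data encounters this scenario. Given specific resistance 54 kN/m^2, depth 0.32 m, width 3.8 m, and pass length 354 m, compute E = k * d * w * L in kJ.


E = k * d * w * L
  = 54 * 0.32 * 3.8 * 354
  = 23245.06 kJ


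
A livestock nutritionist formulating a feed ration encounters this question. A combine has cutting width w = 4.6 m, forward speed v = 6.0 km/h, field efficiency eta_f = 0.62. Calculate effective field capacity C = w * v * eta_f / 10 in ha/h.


C = w * v * eta_f / 10
  = 4.6 * 6.0 * 0.62 / 10
  = 17.11 / 10
  = 1.71 ha/h


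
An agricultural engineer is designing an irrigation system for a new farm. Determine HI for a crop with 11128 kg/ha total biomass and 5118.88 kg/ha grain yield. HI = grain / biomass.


HI = grain_yield / biomass
   = 5118.88 / 11128
   = 0.46


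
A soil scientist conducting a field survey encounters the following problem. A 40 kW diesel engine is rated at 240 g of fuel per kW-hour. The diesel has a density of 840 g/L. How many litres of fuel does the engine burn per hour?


FC = P * BSFC / rho_fuel
   = 40 * 240 / 840
   = 9600 / 840
   = 11.43 L/h


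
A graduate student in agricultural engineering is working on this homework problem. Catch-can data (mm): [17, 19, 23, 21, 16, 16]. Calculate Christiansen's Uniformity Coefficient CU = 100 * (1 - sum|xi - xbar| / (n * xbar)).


xbar = 112 / 6 = 18.667
sum|xi - xbar| = 14
CU = 100 * (1 - 14 / (6 * 18.667))
   = 100 * (1 - 0.1250)
   = 87.50%


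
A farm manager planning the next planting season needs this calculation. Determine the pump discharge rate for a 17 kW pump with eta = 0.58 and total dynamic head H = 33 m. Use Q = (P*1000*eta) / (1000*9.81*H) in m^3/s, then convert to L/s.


Q = (P * 1000 * eta) / (rho * g * H)
  = (17 * 1000 * 0.58) / (1000 * 9.81 * 33)
  = 9860 / 323730
  = 0.03046 m^3/s = 30.46 L/s


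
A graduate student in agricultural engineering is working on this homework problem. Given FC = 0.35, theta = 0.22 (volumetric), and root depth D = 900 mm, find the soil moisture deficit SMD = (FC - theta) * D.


SMD = (FC - theta) * D
    = (0.35 - 0.22) * 900
    = 0.130 * 900
    = 117 mm


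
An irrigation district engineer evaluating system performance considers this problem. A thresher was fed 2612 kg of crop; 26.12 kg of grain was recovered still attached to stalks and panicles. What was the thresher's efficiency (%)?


eta = (total - unthreshed) / total * 100
    = (2612 - 26.12) / 2612 * 100
    = 2585.88 / 2612 * 100
    = 99%


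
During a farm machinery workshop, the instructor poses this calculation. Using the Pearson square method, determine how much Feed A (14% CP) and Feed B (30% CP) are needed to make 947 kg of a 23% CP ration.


parts_A = CP_b - target = 30 - 23 = 7
parts_B = target - CP_a = 23 - 14 = 9
total_parts = 7 + 9 = 16
Feed A = 947 * 7 / 16 = 414.31 kg
Feed B = 947 * 9 / 16 = 532.69 kg

414.31 kg


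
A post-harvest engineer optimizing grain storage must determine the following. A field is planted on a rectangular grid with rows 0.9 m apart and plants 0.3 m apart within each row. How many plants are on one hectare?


D = 10000 / (row_sp * plant_sp)
  = 10000 / (0.9 * 0.3)
  = 10000 / 0.2700
  = 37037.04 plants/ha


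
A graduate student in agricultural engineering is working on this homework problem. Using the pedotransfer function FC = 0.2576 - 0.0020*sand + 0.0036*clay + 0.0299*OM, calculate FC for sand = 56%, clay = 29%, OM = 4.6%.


FC = 0.2576 - 0.0020*56 + 0.0036*29 + 0.0299*4.6
   = 0.2576 - 0.1120 + 0.1044 + 0.1375
   = 0.3875


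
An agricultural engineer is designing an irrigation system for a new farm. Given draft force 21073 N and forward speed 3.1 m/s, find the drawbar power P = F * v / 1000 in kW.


P = F * v / 1000
  = 21073 * 3.1 / 1000
  = 65326.30 / 1000
  = 65.33 kW


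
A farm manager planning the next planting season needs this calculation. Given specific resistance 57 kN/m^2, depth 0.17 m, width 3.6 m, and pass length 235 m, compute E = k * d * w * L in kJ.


E = k * d * w * L
  = 57 * 0.17 * 3.6 * 235
  = 8197.74 kJ


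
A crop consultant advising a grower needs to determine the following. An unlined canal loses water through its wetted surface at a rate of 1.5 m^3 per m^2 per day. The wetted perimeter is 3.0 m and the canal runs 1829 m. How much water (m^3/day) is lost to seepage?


S = C * P * L
  = 1.5 * 3.0 * 1829
  = 8230.50 m^3/day


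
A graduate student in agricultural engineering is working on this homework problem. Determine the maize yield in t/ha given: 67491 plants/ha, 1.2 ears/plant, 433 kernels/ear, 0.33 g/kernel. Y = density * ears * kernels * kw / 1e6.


Y = density * ears * kernels * kw
  = 67491 * 1.2 * 433 * 0.33 g/ha
  = 11572546.79 g/ha
  = 11572.55 kg/ha = 11.57 t/ha


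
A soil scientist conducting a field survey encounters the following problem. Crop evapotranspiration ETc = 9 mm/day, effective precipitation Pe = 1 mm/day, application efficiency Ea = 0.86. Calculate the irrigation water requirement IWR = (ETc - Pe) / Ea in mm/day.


IWR = (ETc - Pe) / Ea
    = (9 - 1) / 0.86
    = 8 / 0.86
    = 9.30 mm/day


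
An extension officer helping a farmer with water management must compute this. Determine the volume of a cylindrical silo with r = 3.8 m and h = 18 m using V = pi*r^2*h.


V = pi * r^2 * h
  = pi * 3.8^2 * 18
  = pi * 14.44 * 18
  = 816.56 m^3


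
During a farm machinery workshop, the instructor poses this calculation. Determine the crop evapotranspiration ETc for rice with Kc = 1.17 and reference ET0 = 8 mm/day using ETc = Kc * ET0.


ETc = Kc * ET0
    = 1.17 * 8
    = 9.36 mm/day


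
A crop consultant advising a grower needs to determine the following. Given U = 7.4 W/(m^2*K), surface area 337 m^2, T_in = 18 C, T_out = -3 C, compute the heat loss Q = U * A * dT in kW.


dT = 18 - (-3) = 21 K
Q = U * A * dT
  = 7.4 * 337 * 21
  = 52369.80 W = 52.37 kW


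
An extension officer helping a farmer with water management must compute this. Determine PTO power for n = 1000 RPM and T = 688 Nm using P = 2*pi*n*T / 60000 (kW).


P = 2*pi*n*T / 60000
  = 2*pi * 1000 * 688 / 60000
  = 4322831.49 / 60000
  = 72.05 kW


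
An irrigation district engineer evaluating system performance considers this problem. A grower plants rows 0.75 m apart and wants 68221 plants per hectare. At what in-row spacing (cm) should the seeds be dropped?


spacing = 10000 / (row_sp * density)
        = 10000 / (0.75 * 68221)
        = 10000 / 51165.75
        = 0.19544 m = 19.54 cm


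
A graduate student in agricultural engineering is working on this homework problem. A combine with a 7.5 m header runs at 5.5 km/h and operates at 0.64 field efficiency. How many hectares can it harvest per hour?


C = w * v * eta_f / 10
  = 7.5 * 5.5 * 0.64 / 10
  = 26.40 / 10
  = 2.64 ha/h


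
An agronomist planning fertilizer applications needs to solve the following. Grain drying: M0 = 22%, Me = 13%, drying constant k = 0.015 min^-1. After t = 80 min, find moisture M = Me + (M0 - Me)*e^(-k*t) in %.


M = Me + (M0 - Me) * e^(-k*t)
  = 13 + (22 - 13) * e^(-0.015*80)
  = 13 + 9 * e^(-1.200)
  = 13 + 9 * 0.30119
  = 13 + 2.7107
  = 15.71%


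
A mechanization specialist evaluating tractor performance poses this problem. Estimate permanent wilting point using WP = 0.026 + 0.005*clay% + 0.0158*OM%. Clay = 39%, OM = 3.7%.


WP = 0.026 + 0.005*39 + 0.0158*3.7
   = 0.026 + 0.1950 + 0.0585
   = 0.2795


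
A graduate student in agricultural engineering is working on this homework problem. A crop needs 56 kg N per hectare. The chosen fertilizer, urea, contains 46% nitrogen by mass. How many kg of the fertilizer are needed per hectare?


Rate = N_required / (N_content / 100)
     = 56 / (46 / 100)
     = 56 / 0.46
     = 121.74 kg/ha


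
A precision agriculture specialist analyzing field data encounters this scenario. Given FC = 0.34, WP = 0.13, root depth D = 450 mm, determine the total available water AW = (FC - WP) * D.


AW = (FC - WP) * D
   = (0.34 - 0.13) * 450
   = 0.21 * 450
   = 94.50 mm


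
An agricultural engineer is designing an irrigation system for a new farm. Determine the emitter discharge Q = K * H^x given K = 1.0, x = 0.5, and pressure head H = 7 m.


Q = K * H^x
  = 1.0 * 7^0.5
  = 1.0 * 2.6458
  = 2.65 L/h


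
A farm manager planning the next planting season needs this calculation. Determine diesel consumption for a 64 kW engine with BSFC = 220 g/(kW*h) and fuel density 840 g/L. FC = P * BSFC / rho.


FC = P * BSFC / rho_fuel
   = 64 * 220 / 840
   = 14080 / 840
   = 16.76 L/h


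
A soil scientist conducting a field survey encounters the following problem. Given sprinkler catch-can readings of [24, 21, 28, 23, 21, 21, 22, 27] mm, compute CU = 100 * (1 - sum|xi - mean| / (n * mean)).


xbar = 187 / 8 = 23.375
sum|xi - xbar| = 17.750
CU = 100 * (1 - 17.750 / (8 * 23.375))
   = 100 * (1 - 0.0949)
   = 90.51%


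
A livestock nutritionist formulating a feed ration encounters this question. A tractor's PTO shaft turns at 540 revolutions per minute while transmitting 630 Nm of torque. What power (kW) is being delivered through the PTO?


P = 2*pi*n*T / 60000
  = 2*pi * 540 * 630 / 60000
  = 2137539.64 / 60000
  = 35.63 kW


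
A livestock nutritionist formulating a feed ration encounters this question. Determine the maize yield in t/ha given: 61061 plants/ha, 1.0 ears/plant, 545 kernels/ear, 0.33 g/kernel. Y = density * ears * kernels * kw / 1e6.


Y = density * ears * kernels * kw
  = 61061 * 1.0 * 545 * 0.33 g/ha
  = 10981820.85 g/ha
  = 10981.82 kg/ha = 10.98 t/ha


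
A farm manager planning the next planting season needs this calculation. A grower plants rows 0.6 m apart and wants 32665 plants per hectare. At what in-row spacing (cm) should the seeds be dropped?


spacing = 10000 / (row_sp * density)
        = 10000 / (0.6 * 32665)
        = 10000 / 19599
        = 0.51023 m = 51.02 cm


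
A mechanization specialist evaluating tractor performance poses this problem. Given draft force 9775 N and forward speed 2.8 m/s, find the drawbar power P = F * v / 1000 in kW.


P = F * v / 1000
  = 9775 * 2.8 / 1000
  = 27370 / 1000
  = 27.37 kW


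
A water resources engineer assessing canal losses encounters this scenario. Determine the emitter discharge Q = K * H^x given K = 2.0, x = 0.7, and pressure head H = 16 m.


Q = K * H^x
  = 2.0 * 16^0.7
  = 2.0 * 6.9644
  = 13.93 L/h


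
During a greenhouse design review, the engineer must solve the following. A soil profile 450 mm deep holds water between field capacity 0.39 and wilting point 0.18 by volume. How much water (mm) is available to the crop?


AW = (FC - WP) * D
   = (0.39 - 0.18) * 450
   = 0.21 * 450
   = 94.50 mm
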